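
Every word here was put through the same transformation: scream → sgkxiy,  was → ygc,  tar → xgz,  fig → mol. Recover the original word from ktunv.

phone

The output letters match the input read backwards, each shifted +6: scream reversed is maercs. Two steps: reverse the string, then apply a Caesar shift of +6.
Decoding ktunv: shift back: k−6=e, t−6=n, u−6=o, n−6=h, v−6=p → enohp; then reverse → phone.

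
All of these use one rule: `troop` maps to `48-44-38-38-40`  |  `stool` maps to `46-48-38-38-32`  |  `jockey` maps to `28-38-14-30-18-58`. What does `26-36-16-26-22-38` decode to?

t(#20)→48 and r(#18)→44: differences scale by 2, so n = 2·pos + 8. With a=1..z=26, the number is 2·pos + 8.
Reversing it on 26-36-16-26-22-38: 26→(26−8)÷2=9=i, 36→(36−8)÷2=14=n, 16→(16−8)÷2=4=d, 26→(26−8)÷2=9=i, 22→(22−8)÷2=7=g, 38→(38−8)÷2=15=o.

indigo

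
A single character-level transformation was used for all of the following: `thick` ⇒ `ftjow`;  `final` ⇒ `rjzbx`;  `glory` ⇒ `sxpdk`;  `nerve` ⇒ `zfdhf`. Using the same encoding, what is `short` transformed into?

The shift depends on letter class: consonant t→f is +12, but vowel i→j is +1. Two shifts are in play — +1 for a/e/i/o/u, +12 for every other letter.
Applying it to short: s(cons)+12=e, h(cons)+12=t, o(vowel)+1=p, r(cons)+12=d, t(cons)+12=f.

etpdf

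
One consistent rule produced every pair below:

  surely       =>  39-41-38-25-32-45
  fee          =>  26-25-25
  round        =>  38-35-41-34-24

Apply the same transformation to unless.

s is letter #19 and maps to 39: an offset of 20. Each letter is replaced by its alphabet position (a=1..z=26) + 20.
On unless: u=21→41, n=14→34, l=12→32, e=5→25, s=19→39, s=19→39.

41-34-32-25-39-39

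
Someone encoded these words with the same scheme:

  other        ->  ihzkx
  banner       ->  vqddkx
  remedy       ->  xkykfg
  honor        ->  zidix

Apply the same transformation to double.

fimvtk

Treating letters as 0–25, the rule is x ↦ 5x + 16 (mod 26).
On double: d(3)→5·3+16≡5=f; o(14)→5·14+16≡8=i; u(20)→5·20+16≡12=m; b(1)→5·1+16≡21=v; l(11)→5·11+16≡19=t; e(4)→5·4+16≡10=k (all mod 26).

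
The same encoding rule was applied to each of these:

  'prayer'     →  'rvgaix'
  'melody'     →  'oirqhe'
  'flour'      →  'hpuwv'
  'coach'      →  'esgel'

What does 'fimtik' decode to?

degree

A repeating key of period 3 is used — shifts +2, +4, +6 over and over.
Reversing it on fimtik: f−2=d, i−4=e, m−6=g, t−2=r, i−4=e, k−6=e.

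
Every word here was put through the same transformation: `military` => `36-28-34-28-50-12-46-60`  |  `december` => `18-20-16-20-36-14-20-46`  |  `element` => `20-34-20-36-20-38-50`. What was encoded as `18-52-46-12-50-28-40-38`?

duration

m(#13)→36 and i(#9)→28: differences scale by 2, so n = 2·pos + 10. Each letter becomes 2×(its alphabet position, a=1..z=26) + 10.
Reversing it on 18-52-46-12-50-28-40-38: 18→(18−10)÷2=4=d, 52→(52−10)÷2=21=u, 46→(46−10)÷2=18=r, 12→(12−10)÷2=1=a, 50→(50−10)÷2=20=t, 28→(28−10)÷2=9=i, 40→(40−10)÷2=15=o, 38→(38−10)÷2=14=n.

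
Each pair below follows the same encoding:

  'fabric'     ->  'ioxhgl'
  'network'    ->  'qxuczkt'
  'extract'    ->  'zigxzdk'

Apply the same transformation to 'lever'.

The output letters match the input read backwards, each shifted +6: fabric reversed is cirbaf. Read the word backwards and shift each letter +6.
On lever: reverse → revel; then shift: r+6=x, e+6=k, v+6=b, e+6=k, l+6=r.

xkbkr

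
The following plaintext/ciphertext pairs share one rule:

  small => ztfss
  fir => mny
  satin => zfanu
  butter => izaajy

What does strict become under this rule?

zaynja

Vowels shift forward by 5 and consonants shift forward by 7.
Applying it to strict: s(cons)+7=z, t(cons)+7=a, r(cons)+7=y, i(vowel)+5=n, c(cons)+7=j, t(cons)+7=a.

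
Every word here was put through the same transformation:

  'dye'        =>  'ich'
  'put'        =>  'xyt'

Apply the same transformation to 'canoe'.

isreg

Two steps: reverse the string, then apply a Caesar shift of +4.
For canoe: reverse → eonac; then shift: e+4=i, o+4=s, n+4=r, a+4=e, c+4=g.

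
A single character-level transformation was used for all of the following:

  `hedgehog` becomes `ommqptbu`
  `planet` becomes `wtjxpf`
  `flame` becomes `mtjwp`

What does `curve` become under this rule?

In hedgehog: h→o is +7, e→m is +8, d→m is +9, g→q is +10 — the shift increases by 1 each position. Letter i (0-indexed) is shifted by i+7, so successive shifts are 7, 8, 9, ….
Applying it to curve: c+7=j, u+8=c, r+9=a, v+10=f, e+11=p.

jcafp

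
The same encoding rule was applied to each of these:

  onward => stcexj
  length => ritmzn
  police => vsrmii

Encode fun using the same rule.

lyt

The shift depends on letter class: consonant n→t is +6, but vowel o→s is +4. Two shifts are in play — +4 for a/e/i/o/u, +6 for every other letter.
On fun: f(cons)+6=l, u(vowel)+4=y, n(cons)+6=t.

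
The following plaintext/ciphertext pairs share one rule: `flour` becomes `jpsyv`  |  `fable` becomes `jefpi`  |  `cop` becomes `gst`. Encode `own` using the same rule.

Compare letters: f→j is +4, l→p is +4, o→s is +4 — a constant shift. Each letter is shifted forward by 4 in the alphabet (a Caesar shift of +4).
For own: o+4=s, w+4=a, n+4=r.

sar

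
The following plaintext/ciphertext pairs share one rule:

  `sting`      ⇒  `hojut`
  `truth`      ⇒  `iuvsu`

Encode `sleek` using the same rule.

The output letters match the input read backwards, each shifted +1: sting reversed is gnits. Two steps: reverse the string, then apply a Caesar shift of +1.
On sleek: reverse → keels; then shift: k+1=l, e+1=f, e+1=f, l+1=m, s+1=t.

lffmt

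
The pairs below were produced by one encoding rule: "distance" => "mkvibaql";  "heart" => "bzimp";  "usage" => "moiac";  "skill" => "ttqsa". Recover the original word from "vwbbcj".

The output letters match the input read backwards, each shifted +8: distance reversed is ecnatsid. Two steps: reverse the string, then apply a Caesar shift of +8.
Decoding vwbbcj: shift back: v−8=n, w−8=o, b−8=t, b−8=t, c−8=u, j−8=b → nottub; then reverse → button.

button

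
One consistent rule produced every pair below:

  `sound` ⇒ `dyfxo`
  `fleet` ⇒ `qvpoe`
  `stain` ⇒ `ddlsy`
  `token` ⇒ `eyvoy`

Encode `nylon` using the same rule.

Shifts by position in sound: pos 0: s→d (+11), pos 1: o→y (+10), pos 2: u→f (+11), pos 3: n→x (+10) — repeating every 2. The shifts repeat in a cycle of length 2: positions 0,1,… shift by +11, +10, then the pattern repeats.
Applying it to nylon: n+11=y, y+10=i, l+11=w, o+10=y, n+11=y.

yiwyy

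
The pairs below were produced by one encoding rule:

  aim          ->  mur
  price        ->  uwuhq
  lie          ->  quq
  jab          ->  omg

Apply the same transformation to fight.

The shift depends on letter class: consonant m→r is +5, but vowel a→m is +12. Vowels shift forward by 12 and consonants shift forward by 5.
On fight: f(cons)+5=k, i(vowel)+12=u, g(cons)+5=l, h(cons)+5=m, t(cons)+5=y.

kulmy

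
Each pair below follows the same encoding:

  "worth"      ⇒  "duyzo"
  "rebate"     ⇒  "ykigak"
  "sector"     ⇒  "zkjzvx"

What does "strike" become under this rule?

It's a Vigenère-style cipher with numeric key [7,6]: position i shifts by key[i mod 2].
On strike: s+7=z, t+6=z, r+7=y, i+6=o, k+7=r, e+6=k.

zzyork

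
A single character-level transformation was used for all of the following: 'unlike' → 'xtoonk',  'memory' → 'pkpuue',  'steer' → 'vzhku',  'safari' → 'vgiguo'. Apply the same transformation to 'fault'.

A repeating key of period 2 is used — shifts +3, +6 over and over.
Applying it to fault: f+3=i, a+6=g, u+3=x, l+6=r, t+3=w.

igxrw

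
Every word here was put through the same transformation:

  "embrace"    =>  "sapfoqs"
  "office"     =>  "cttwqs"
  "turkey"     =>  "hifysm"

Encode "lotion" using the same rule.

Compare letters: e→s is +14, m→a is +14, b→p is +14 — a constant shift. It's a constant shift of +14 (ROT14).
Applying it to lotion: l+14=z, o+14=c, t+14=h, i+14=w, o+14=c, n+14=b.

zchwcb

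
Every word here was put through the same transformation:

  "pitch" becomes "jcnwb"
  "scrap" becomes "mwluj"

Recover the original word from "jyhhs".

This is a Caesar cipher with shift 20.
Undoing it on jyhhs: j−20=p, y−20=e, h−20=n, h−20=n, s−20=y.

penny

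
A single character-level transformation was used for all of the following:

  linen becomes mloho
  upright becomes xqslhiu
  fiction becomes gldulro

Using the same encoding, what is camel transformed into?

The shift depends on letter class: consonant l→m is +1, but vowel i→l is +3. The rule splits by letter class: vowels +3, consonants +1.
Applying it to camel: c(cons)+1=d, a(vowel)+3=d, m(cons)+1=n, e(vowel)+3=h, l(cons)+1=m.

ddnhm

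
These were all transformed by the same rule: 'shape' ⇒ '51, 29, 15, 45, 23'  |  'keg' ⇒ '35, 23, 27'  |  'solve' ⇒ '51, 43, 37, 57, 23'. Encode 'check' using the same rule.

19, 29, 23, 19, 35

s(#19)→51 and h(#8)→29: differences scale by 2, so n = 2·pos + 13. The formula is n = 2×(alphabet index, a=1) + 13.
Applying it to check: c=3→19, h=8→29, e=5→23, c=3→19, k=11→35.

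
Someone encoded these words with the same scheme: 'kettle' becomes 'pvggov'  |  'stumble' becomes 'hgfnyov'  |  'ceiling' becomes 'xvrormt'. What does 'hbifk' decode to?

syrup

Each letter is replaced by its mirror in the alphabet: a↔z, b↔y, c↔x, and so on (the Atbash cipher).
Decoding hbifk: h↔s, b↔y, i↔r, f↔u, k↔p.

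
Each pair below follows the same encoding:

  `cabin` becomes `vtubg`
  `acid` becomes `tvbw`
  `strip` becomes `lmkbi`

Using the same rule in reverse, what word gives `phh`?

Compare letters: c→v is +19, a→t is +19, b→u is +19 — a constant shift. It's a constant shift of +19 (ROT19).
Decoding phh: p−19=w, h−19=o, h−19=o.

woo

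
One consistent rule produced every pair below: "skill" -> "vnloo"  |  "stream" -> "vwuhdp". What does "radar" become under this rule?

Compare letters: s→v is +3, k→n is +3, i→l is +3 — a constant shift. Each letter is shifted forward by 3 in the alphabet (a Caesar shift of +3).
For radar: r+3=u, a+3=d, d+3=g, a+3=d, r+3=u.

udgdu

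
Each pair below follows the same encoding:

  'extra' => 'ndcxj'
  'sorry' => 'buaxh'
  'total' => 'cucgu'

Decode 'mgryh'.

Shifts by position in extra: pos 0: e→n (+9), pos 1: x→d (+6), pos 2: t→c (+9), pos 3: r→x (+6) — repeating every 2. The shifts repeat in a cycle of length 2: positions 0,1,… shift by +9, +6, then the pattern repeats.
Decoding mgryh: m−9=d, g−6=a, r−9=i, y−6=s, h−9=y.

daisy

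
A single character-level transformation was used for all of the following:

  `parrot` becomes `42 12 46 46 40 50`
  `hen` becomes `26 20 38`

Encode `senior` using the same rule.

48 20 38 28 40 46

p(#16)→42 and a(#1)→12: differences scale by 2, so n = 2·pos + 10. Each letter becomes 2×(its alphabet position, a=1..z=26) + 10.
For senior: s=19→48, e=5→20, n=14→38, i=9→28, o=15→40, r=18→46.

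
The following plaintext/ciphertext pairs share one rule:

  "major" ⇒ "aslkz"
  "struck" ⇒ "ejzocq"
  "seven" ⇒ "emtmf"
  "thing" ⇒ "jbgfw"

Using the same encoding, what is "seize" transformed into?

emgnm

m(12)→a(0) and a(0)→s(18) fit y≡5x+18 (mod 26); the inverse of 5 mod 26 is 21. Treating letters as 0–25, the rule is x ↦ 5x + 18 (mod 26).
Applying it to seize: s(18)→5·18+18≡4=e; e(4)→5·4+18≡12=m; i(8)→5·8+18≡6=g; z(25)→5·25+18≡13=n; e(4)→5·4+18≡12=m (all mod 26).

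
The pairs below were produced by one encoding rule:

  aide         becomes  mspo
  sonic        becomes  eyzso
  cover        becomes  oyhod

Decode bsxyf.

Shifts by position in aide: pos 0: a→m (+12), pos 1: i→s (+10), pos 2: d→p (+12), pos 3: e→o (+10) — repeating every 2. The shifts repeat in a cycle of length 2: positions 0,1,… shift by +12, +10, then the pattern repeats.
Decoding bsxyf: b−12=p, s−10=i, x−12=l, y−10=o, f−12=t.

pilot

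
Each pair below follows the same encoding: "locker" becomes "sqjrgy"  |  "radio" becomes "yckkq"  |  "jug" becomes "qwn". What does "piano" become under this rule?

The shift depends on letter class: consonant l→s is +7, but vowel o→q is +2. The rule splits by letter class: vowels +2, consonants +7.
Applying it to piano: p(cons)+7=w, i(vowel)+2=k, a(vowel)+2=c, n(cons)+7=u, o(vowel)+2=q.

wkcuq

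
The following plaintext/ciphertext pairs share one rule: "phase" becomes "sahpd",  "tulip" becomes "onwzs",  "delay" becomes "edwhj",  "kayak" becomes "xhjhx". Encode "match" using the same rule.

vhofa

p(15)→s(18) and h(7)→a(0) fit y≡25x+7 (mod 26); the inverse of 25 mod 26 is 25. Treating letters as 0–25, the rule is x ↦ 25x + 7 (mod 26).
On match: m(12)→25·12+7≡21=v; a(0)→25·0+7≡7=h; t(19)→25·19+7≡14=o; c(2)→25·2+7≡5=f; h(7)→25·7+7≡0=a (all mod 26).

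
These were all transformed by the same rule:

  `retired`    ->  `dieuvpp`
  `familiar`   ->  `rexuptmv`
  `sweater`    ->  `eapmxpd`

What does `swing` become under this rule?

eatzk

Shifts by position in retired: pos 0: r→d (+12), pos 1: e→i (+4), pos 2: t→e (+11), pos 3: i→u (+12), pos 4: r→v (+4), pos 5: e→p (+11) — repeating every 3. It's a Vigenère-style cipher with numeric key [12,4,11]: position i shifts by key[i mod 3].
Applying it to swing: s+12=e, w+4=a, i+11=t, n+12=z, g+4=k.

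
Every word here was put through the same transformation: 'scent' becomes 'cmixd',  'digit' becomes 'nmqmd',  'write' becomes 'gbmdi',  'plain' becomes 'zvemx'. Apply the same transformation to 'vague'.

The shift depends on letter class: consonant s→c is +10, but vowel e→i is +4. Two shifts are in play — +4 for a/e/i/o/u, +10 for every other letter.
For vague: v(cons)+10=f, a(vowel)+4=e, g(cons)+10=q, u(vowel)+4=y, e(vowel)+4=i.

feqyi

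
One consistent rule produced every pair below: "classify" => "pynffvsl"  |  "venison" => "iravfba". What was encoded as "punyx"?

It's a constant shift of +13 (ROT13).
Reversing it on punyx: p−13=c, u−13=h, n−13=a, y−13=l, x−13=k.

chalk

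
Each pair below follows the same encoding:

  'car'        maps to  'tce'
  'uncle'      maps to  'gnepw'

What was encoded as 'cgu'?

sea

The output letters match the input read backwards, each shifted +2: car reversed is rac. The word is reversed, then every letter is shifted forward by 2.
Undoing it on cgu: shift back: c−2=a, g−2=e, u−2=s → aes; then reverse → sea.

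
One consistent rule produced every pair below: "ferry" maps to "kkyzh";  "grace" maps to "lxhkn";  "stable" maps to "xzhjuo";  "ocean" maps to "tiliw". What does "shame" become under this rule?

xnhun

In ferry: f→k is +5, e→k is +6, r→y is +7, r→z is +8 — the shift increases by 1 each position. Letter i (0-indexed) is shifted by i+5, so successive shifts are 5, 6, 7, ….
On shame: s+5=x, h+6=n, a+7=h, m+8=u, e+9=n.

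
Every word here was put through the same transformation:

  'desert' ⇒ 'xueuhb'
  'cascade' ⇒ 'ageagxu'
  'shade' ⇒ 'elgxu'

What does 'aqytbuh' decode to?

Each letter's alphabet position (a=0..z=25) is mapped through 23·x+6 mod 26 — an affine cipher.
Undoing it on aqytbuh: a(0)→17·(0−6)≡2=c; q(16)→17·(16−6)≡14=o; y(24)→17·(24−6)≡20=u; t(19)→17·(19−6)≡13=n; b(1)→17·(1−6)≡19=t; u(20)→17·(20−6)≡4=e; h(7)→17·(7−6)≡17=r (all mod 26).

counter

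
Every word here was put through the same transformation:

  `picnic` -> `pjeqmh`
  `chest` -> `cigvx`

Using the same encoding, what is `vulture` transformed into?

In picnic: p→p is +0, i→j is +1, c→e is +2, n→q is +3 — the shift increases by 1 each position. The shift increases by 1 at each position, starting from +0: 0, 1, 2, ….
Applying it to vulture: v+0=v, u+1=v, l+2=n, t+3=w, u+4=y, r+5=w, e+6=k.

vvnwywk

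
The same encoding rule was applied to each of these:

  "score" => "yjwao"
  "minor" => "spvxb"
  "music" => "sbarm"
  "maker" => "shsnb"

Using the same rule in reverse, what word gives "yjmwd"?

The shift increases by 1 at each position, starting from +6: 6, 7, 8, ….
Undoing it on yjmwd: y−6=s, j−7=c, m−8=e, w−9=n, d−10=t.

scent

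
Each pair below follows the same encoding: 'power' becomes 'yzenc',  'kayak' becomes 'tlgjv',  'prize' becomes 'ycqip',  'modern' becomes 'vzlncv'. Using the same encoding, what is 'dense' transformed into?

mpvbp

Shifts by position in power: pos 0: p→y (+9), pos 1: o→z (+11), pos 2: w→e (+8), pos 3: e→n (+9), pos 4: r→c (+11) — repeating every 3. A repeating key of period 3 is used — shifts +9, +11, +8 over and over.
For dense: d+9=m, e+11=p, n+8=v, s+9=b, e+11=p.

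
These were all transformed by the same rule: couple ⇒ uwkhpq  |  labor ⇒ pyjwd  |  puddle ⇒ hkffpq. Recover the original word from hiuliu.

picnic

Treating letters as 0–25, the rule is x ↦ 11x + 24 (mod 26).
Decoding hiuliu: h(7)→19·(7−24)≡15=p; i(8)→19·(8−24)≡8=i; u(20)→19·(20−24)≡2=c; l(11)→19·(11−24)≡13=n; i(8)→19·(8−24)≡8=i; u(20)→19·(20−24)≡2=c (all mod 26).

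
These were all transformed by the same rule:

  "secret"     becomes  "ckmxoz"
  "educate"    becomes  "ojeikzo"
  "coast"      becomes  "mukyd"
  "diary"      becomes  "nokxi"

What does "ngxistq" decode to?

dancing

Shifts by position in secret: pos 0: s→c (+10), pos 1: e→k (+6), pos 2: c→m (+10), pos 3: r→x (+6) — repeating every 2. The shifts repeat in a cycle of length 2: positions 0,1,… shift by +10, +6, then the pattern repeats.
Undoing it on ngxistq: n−10=d, g−6=a, x−10=n, i−6=c, s−10=i, t−6=n, q−10=g.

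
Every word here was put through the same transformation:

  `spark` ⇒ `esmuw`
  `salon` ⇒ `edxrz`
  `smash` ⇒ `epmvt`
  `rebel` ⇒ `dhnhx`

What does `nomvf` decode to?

Shifts by position in spark: pos 0: s→e (+12), pos 1: p→s (+3), pos 2: a→m (+12), pos 3: r→u (+3) — repeating every 2. It's a Vigenère-style cipher with numeric key [12,3]: position i shifts by key[i mod 2].
Reversing it on nomvf: n−12=b, o−3=l, m−12=a, v−3=s, f−12=t.

blast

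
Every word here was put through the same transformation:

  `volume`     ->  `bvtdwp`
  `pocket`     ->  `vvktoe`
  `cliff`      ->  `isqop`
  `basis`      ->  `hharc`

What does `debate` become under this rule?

jljjdp

In volume: v→b is +6, o→v is +7, l→t is +8, u→d is +9 — the shift increases by 1 each position. Each letter shifts forward by (position + 6), i.e. 6, 7, 8, … — the shift grows by one for each successive letter.
For debate: d+6=j, e+7=l, b+8=j, a+9=j, t+10=d, e+11=p.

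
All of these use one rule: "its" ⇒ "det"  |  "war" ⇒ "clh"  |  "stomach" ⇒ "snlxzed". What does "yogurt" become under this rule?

The output letters match the input read backwards, each shifted +11: its reversed is sti. Read the word backwards and shift each letter +11.
Applying it to yogurt: reverse → trugoy; then shift: t+11=e, r+11=c, u+11=f, g+11=r, o+11=z, y+11=j.

ecfrzj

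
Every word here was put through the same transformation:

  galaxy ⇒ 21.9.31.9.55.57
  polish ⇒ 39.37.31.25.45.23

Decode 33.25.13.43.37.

micro

Each letter becomes 2×(its alphabet position, a=1..z=26) + 7.
Undoing it on 33.25.13.43.37: 33→(33−7)÷2=13=m, 25→(25−7)÷2=9=i, 13→(13−7)÷2=3=c, 43→(43−7)÷2=18=r, 37→(37−7)÷2=15=o.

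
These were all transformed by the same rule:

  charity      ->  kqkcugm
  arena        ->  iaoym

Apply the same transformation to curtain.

Letter i (0-indexed) is shifted by i+8, so successive shifts are 8, 9, 10, ….
Applying it to curtain: c+8=k, u+9=d, r+10=b, t+11=e, a+12=m, i+13=v, n+14=b.

kdbemvb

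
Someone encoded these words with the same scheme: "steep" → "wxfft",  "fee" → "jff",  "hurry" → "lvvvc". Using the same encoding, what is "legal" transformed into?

The shift depends on letter class: consonant s→w is +4, but vowel e→f is +1. Two shifts are in play — +1 for a/e/i/o/u, +4 for every other letter.
For legal: l(cons)+4=p, e(vowel)+1=f, g(cons)+4=k, a(vowel)+1=b, l(cons)+4=p.

pfkbp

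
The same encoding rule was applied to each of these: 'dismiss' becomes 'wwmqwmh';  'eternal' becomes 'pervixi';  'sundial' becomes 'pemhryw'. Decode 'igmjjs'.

The output letters match the input read backwards, each shifted +4: dismiss reversed is ssimsid. Read the word backwards and shift each letter +4.
Decoding igmjjs: shift back: i−4=e, g−4=c, m−4=i, j−4=f, j−4=f, s−4=o → eciffo; then reverse → office.

office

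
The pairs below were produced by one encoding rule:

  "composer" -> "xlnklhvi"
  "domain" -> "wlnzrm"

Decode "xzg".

cat

Each pair mirrors across the alphabet (c↔x, o↔l, m↔n): positions sum to 25. This is the alphabet-reversal cipher (Atbash): a becomes z, b becomes y, etc.
Decoding xzg: x↔c, z↔a, g↔t.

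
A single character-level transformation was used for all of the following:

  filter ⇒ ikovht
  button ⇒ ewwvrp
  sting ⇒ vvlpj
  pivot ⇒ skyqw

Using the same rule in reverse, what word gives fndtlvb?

Shifts by position in filter: pos 0: f→i (+3), pos 1: i→k (+2), pos 2: l→o (+3), pos 3: t→v (+2) — repeating every 2. The shifts repeat in a cycle of length 2: positions 0,1,… shift by +3, +2, then the pattern repeats.
Decoding fndtlvb: f−3=c, n−2=l, d−3=a, t−2=r, l−3=i, v−2=t, b−3=y.

clarity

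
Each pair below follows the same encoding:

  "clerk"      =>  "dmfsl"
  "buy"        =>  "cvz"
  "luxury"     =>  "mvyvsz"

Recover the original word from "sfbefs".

Compare letters: c→d is +1, l→m is +1, e→f is +1 — a constant shift. It's a constant shift of +1 (ROT1).
Reversing it on sfbefs: s−1=r, f−1=e, b−1=a, e−1=d, f−1=e, s−1=r.

reader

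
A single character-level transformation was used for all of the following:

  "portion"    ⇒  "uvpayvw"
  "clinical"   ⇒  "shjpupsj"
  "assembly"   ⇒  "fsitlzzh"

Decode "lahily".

The output letters match the input read backwards, each shifted +7: portion reversed is noitrop. Read the word backwards and shift each letter +7.
Decoding lahily: shift back: l−7=e, a−7=t, h−7=a, i−7=b, l−7=e, y−7=r → etaber; then reverse → rebate.

rebate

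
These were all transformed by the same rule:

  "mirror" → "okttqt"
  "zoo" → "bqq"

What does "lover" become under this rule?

Compare letters: m→o is +2, i→k is +2, r→t is +2 — a constant shift. Every letter moves 2 places later in the alphabet, wrapping around z→a.
Applying it to lover: l+2=n, o+2=q, v+2=x, e+2=g, r+2=t.

nqxgt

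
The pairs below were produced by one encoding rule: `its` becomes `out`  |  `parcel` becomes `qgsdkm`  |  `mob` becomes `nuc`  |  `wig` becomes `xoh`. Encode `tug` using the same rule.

uah

The rule splits by letter class: vowels +6, consonants +1.
For tug: t(cons)+1=u, u(vowel)+6=a, g(cons)+1=h.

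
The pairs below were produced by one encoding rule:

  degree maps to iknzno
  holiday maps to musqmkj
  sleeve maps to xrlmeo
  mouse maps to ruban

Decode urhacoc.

plaster

In degree: d→i is +5, e→k is +6, g→n is +7, r→z is +8 — the shift increases by 1 each position. The shift increases by 1 at each position, starting from +5: 5, 6, 7, ….
Undoing it on urhacoc: u−5=p, r−6=l, h−7=a, a−8=s, c−9=t, o−10=e, c−11=r.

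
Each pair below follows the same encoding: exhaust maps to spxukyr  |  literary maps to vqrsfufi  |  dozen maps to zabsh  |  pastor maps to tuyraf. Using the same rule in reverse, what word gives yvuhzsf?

slander

e(4)→s(18) and x(23)→p(15) fit y≡19x+20 (mod 26); the inverse of 19 mod 26 is 11. Each letter's alphabet position (a=0..z=25) is mapped through 19·x+20 mod 26 — an affine cipher.
Undoing it on yvuhzsf: y(24)→11·(24−20)≡18=s; v(21)→11·(21−20)≡11=l; u(20)→11·(20−20)≡0=a; h(7)→11·(7−20)≡13=n; z(25)→11·(25−20)≡3=d; s(18)→11·(18−20)≡4=e; f(5)→11·(5−20)≡17=r (all mod 26).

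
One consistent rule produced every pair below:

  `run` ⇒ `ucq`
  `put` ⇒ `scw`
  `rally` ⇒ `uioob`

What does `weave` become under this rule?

The shift depends on letter class: consonant r→u is +3, but vowel u→c is +8. Vowels shift forward by 8 and consonants shift forward by 3.
On weave: w(cons)+3=z, e(vowel)+8=m, a(vowel)+8=i, v(cons)+3=y, e(vowel)+8=m.

zmiym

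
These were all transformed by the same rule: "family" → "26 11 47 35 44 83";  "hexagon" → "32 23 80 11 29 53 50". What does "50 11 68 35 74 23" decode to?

native

Each letter becomes 3×(its alphabet position, a=1..z=26) + 8.
Undoing it on 50 11 68 35 74 23: 50→(50−8)÷3=14=n, 11→(11−8)÷3=1=a, 68→(68−8)÷3=20=t, 35→(35−8)÷3=9=i, 74→(74−8)÷3=22=v, 23→(23−8)÷3=5=e.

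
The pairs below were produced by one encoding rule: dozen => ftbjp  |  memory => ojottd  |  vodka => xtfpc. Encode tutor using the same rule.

Shifts by position in dozen: pos 0: d→f (+2), pos 1: o→t (+5), pos 2: z→b (+2), pos 3: e→j (+5) — repeating every 2. The shifts repeat in a cycle of length 2: positions 0,1,… shift by +2, +5, then the pattern repeats.
On tutor: t+2=v, u+5=z, t+2=v, o+5=t, r+2=t.

vzvtt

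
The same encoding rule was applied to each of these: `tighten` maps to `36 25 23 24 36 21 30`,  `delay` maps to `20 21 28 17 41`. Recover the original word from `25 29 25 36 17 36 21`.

Letters become their 1-based position plus 16 (so a→17, b→18, …).
Decoding 25 29 25 36 17 36 21: 25→(25−16)÷1=9=i, 29→(29−16)÷1=13=m, 25→(25−16)÷1=9=i, 36→(36−16)÷1=20=t, 17→(17−16)÷1=1=a, 36→(36−16)÷1=20=t, 21→(21−16)÷1=5=e.

imitate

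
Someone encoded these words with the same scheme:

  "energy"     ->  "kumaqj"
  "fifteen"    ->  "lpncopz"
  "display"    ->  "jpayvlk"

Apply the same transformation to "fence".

In energy: e→k is +6, n→u is +7, e→m is +8, r→a is +9 — the shift increases by 1 each position. Each letter shifts forward by (position + 6), i.e. 6, 7, 8, … — the shift grows by one for each successive letter.
On fence: f+6=l, e+7=l, n+8=v, c+9=l, e+10=o.

llvlo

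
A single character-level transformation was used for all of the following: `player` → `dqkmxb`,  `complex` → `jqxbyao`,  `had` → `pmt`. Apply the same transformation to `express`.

eeqdbjq

The output letters match the input read backwards, each shifted +12: player reversed is reyalp. The word is reversed, then every letter is shifted forward by 12.
On express: reverse → sserpxe; then shift: s+12=e, s+12=e, e+12=q, r+12=d, p+12=b, x+12=j, e+12=q.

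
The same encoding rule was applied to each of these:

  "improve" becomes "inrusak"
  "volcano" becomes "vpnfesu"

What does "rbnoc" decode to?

In improve: i→i is +0, m→n is +1, p→r is +2, r→u is +3 — the shift increases by 1 each position. Each letter shifts forward by its position index (0, 1, 2, …) — the shift grows by one for each successive letter.
Undoing it on rbnoc: r−0=r, b−1=a, n−2=l, o−3=l, c−4=y.

rally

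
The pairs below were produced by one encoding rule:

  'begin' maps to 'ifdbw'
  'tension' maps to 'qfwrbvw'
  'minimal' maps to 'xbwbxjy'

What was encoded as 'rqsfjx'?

b(1)→i(8) and e(4)→f(5) fit y≡25x+9 (mod 26); the inverse of 25 mod 26 is 25. Treating letters as 0–25, the rule is x ↦ 25x + 9 (mod 26).
Decoding rqsfjx: r(17)→25·(17−9)≡18=s; q(16)→25·(16−9)≡19=t; s(18)→25·(18−9)≡17=r; f(5)→25·(5−9)≡4=e; j(9)→25·(9−9)≡0=a; x(23)→25·(23−9)≡12=m (all mod 26).

stream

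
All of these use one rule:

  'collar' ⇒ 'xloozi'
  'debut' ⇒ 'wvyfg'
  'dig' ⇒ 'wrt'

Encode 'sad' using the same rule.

hzw

Each pair mirrors across the alphabet (c↔x, o↔l, l↔o): positions sum to 25. Each letter is replaced by its mirror in the alphabet: a↔z, b↔y, c↔x, and so on (the Atbash cipher).
Applying it to sad: s↔h, a↔z, d↔w.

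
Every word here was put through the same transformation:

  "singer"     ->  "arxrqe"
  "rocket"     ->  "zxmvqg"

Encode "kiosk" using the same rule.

srydw

In singer: s→a is +8, i→r is +9, n→x is +10, g→r is +11 — the shift increases by 1 each position. Letter i (0-indexed) is shifted by i+8, so successive shifts are 8, 9, 10, ….
On kiosk: k+8=s, i+9=r, o+10=y, s+11=d, k+12=w.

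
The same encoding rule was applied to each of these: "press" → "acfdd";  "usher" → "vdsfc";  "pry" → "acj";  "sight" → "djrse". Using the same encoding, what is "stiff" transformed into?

The shift depends on letter class: consonant p→a is +11, but vowel e→f is +1. Two shifts are in play — +1 for a/e/i/o/u, +11 for every other letter.
On stiff: s(cons)+11=d, t(cons)+11=e, i(vowel)+1=j, f(cons)+11=q, f(cons)+11=q.

dejqq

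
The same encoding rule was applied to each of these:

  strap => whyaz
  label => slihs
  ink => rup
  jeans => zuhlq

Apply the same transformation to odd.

kkv

The output letters match the input read backwards, each shifted +7: strap reversed is parts. Read the word backwards and shift each letter +7.
For odd: reverse → ddo; then shift: d+7=k, d+7=k, o+7=v.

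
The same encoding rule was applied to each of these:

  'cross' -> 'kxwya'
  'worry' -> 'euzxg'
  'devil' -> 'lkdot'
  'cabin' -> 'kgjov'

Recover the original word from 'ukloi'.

It's a Vigenère-style cipher with numeric key [8,6]: position i shifts by key[i mod 2].
Reversing it on ukloi: u−8=m, k−6=e, l−8=d, o−6=i, i−8=a.

media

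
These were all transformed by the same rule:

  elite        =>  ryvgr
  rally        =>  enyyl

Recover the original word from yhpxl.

lucky

Each letter is shifted forward by 13 in the alphabet (a Caesar shift of +13).
Reversing it on yhpxl: y−13=l, h−13=u, p−13=c, x−13=k, l−13=y.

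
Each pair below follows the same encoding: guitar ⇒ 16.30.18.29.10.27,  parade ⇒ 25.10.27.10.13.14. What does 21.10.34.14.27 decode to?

layer

g is letter #7 and maps to 16: an offset of 9. Letters become their 1-based position plus 9 (so a→10, b→11, …).
Decoding 21.10.34.14.27: 21→(21−9)÷1=12=l, 10→(10−9)÷1=1=a, 34→(34−9)÷1=25=y, 14→(14−9)÷1=5=e, 27→(27−9)÷1=18=r.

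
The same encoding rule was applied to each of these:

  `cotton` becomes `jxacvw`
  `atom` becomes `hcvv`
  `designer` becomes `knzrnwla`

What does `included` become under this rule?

Shifts by position in cotton: pos 0: c→j (+7), pos 1: o→x (+9), pos 2: t→a (+7), pos 3: t→c (+9) — repeating every 2. The shifts repeat in a cycle of length 2: positions 0,1,… shift by +7, +9, then the pattern repeats.
Applying it to included: i+7=p, n+9=w, c+7=j, l+9=u, u+7=b, d+9=m, e+7=l, d+9=m.

pwjubmlm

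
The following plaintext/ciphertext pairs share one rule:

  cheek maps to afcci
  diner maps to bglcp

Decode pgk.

rim

Compare letters: c→a is +24, h→f is +24, e→c is +24 — a constant shift. Each letter is shifted forward by 24 in the alphabet (a Caesar shift of +24).
Reversing it on pgk: p−24=r, g−24=i, k−24=m.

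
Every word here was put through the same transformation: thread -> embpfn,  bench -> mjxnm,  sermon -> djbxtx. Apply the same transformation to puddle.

aznoqo

Shifts by position in thread: pos 0: t→e (+11), pos 1: h→m (+5), pos 2: r→b (+10), pos 3: e→p (+11), pos 4: a→f (+5), pos 5: d→n (+10) — repeating every 3. The shifts repeat in a cycle of length 3: positions 0,1,… shift by +11, +5, +10, then the pattern repeats.
On puddle: p+11=a, u+5=z, d+10=n, d+11=o, l+5=q, e+10=o.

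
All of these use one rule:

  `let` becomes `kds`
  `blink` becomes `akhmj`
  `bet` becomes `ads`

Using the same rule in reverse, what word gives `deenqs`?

Each letter is shifted forward by 25 in the alphabet (a Caesar shift of +25).
Decoding deenqs: d−25=e, e−25=f, e−25=f, n−25=o, q−25=r, s−25=t.

effort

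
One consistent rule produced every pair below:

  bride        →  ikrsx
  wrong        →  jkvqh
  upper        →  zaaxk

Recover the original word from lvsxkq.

b(1)→i(8) and r(17)→k(10) fit y≡5x+3 (mod 26); the inverse of 5 mod 26 is 21. Each letter's alphabet position (a=0..z=25) is mapped through 5·x+3 mod 26 — an affine cipher.
Reversing it on lvsxkq: l(11)→21·(11−3)≡12=m; v(21)→21·(21−3)≡14=o; s(18)→21·(18−3)≡3=d; x(23)→21·(23−3)≡4=e; k(10)→21·(10−3)≡17=r; q(16)→21·(16−3)≡13=n (all mod 26).

modern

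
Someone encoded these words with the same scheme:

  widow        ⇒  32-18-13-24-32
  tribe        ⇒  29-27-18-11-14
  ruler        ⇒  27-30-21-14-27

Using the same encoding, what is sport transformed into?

The number is (letter's place in the alphabet, a=1) + 9.
For sport: s=19→28, p=16→25, o=15→24, r=18→27, t=20→29.

28-25-24-27-29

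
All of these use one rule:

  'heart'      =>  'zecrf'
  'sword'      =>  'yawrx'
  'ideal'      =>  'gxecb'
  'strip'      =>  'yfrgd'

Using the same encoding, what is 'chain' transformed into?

qzcgp

This is an affine cipher: with a=0,…,z=25, each position x becomes (7x+2) mod 26.
For chain: c(2)→7·2+2≡16=q; h(7)→7·7+2≡25=z; a(0)→7·0+2≡2=c; i(8)→7·8+2≡6=g; n(13)→7·13+2≡15=p (all mod 26).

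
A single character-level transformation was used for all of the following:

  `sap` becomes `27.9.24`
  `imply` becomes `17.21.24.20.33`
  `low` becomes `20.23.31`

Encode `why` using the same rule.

31.16.33

s is letter #19 and maps to 27: an offset of 8. Letters become their 1-based position plus 8 (so a→9, b→10, …).
Applying it to why: w=23→31, h=8→16, y=25→33.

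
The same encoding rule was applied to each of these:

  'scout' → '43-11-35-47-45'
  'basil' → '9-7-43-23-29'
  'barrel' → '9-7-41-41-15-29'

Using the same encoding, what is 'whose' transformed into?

s(#19)→43 and c(#3)→11: differences scale by 2, so n = 2·pos + 5. With a=1..z=26, the number is 2·pos + 5.
On whose: w=23→51, h=8→21, o=15→35, s=19→43, e=5→15.

51-21-35-43-15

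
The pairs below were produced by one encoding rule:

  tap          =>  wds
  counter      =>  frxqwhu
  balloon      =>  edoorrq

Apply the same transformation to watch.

zdwfk

This is a Caesar cipher with shift 3.
On watch: w+3=z, a+3=d, t+3=w, c+3=f, h+3=k.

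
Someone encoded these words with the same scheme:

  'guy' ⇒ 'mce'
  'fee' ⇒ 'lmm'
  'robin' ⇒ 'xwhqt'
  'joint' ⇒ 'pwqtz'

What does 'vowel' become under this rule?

The shift depends on letter class: consonant g→m is +6, but vowel u→c is +8. Two shifts are in play — +8 for a/e/i/o/u, +6 for every other letter.
Applying it to vowel: v(cons)+6=b, o(vowel)+8=w, w(cons)+6=c, e(vowel)+8=m, l(cons)+6=r.

bwcmr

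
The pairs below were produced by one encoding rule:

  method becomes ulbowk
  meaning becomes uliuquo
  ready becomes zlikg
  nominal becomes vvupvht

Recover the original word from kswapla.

clothes

Shifts by position in method: pos 0: m→u (+8), pos 1: e→l (+7), pos 2: t→b (+8), pos 3: h→o (+7) — repeating every 2. It's a Vigenère-style cipher with numeric key [8,7]: position i shifts by key[i mod 2].
Undoing it on kswapla: k−8=c, s−7=l, w−8=o, a−7=t, p−8=h, l−7=e, a−8=s.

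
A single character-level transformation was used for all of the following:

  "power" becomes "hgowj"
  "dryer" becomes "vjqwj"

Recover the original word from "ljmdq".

truly

Compare letters: p→h is +18, o→g is +18, w→o is +18 — a constant shift. This is a Caesar cipher with shift 18.
Undoing it on ljmdq: l−18=t, j−18=r, m−18=u, d−18=l, q−18=y.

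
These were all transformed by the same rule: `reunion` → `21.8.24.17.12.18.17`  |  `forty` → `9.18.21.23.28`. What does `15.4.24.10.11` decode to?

r is letter #18 and maps to 21: an offset of 3. Letters become their 1-based position plus 3 (so a→4, b→5, …).
Decoding 15.4.24.10.11: 15→(15−3)÷1=12=l, 4→(4−3)÷1=1=a, 24→(24−3)÷1=21=u, 10→(10−3)÷1=7=g, 11→(11−3)÷1=8=h.

laugh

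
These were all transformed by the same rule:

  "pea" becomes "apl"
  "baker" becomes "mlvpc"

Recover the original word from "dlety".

Compare letters: p→a is +11, e→p is +11, a→l is +11 — a constant shift. It's a constant shift of +11 (ROT11).
Reversing it on dlety: d−11=s, l−11=a, e−11=t, t−11=i, y−11=n.

satin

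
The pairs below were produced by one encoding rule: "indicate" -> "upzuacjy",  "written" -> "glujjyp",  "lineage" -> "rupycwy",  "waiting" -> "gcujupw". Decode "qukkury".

i(8)→u(20) and n(13)→p(15) fit y≡25x+2 (mod 26); the inverse of 25 mod 26 is 25. Each letter's alphabet position (a=0..z=25) is mapped through 25·x+2 mod 26 — an affine cipher.
Undoing it on qukkury: q(16)→25·(16−2)≡12=m; u(20)→25·(20−2)≡8=i; k(10)→25·(10−2)≡18=s; k(10)→25·(10−2)≡18=s; u(20)→25·(20−2)≡8=i; r(17)→25·(17−2)≡11=l; y(24)→25·(24−2)≡4=e (all mod 26).

missile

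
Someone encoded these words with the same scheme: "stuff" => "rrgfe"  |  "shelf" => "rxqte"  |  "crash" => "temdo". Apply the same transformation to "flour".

Two steps: reverse the string, then apply a Caesar shift of +12.
On flour: reverse → ruolf; then shift: r+12=d, u+12=g, o+12=a, l+12=x, f+12=r.

dgaxr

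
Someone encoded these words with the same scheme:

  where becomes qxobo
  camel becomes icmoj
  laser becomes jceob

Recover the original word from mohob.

Each letter's alphabet position (a=0..z=25) is mapped through 3·x+2 mod 26 — an affine cipher.
Undoing it on mohob: m(12)→9·(12−2)≡12=m; o(14)→9·(14−2)≡4=e; h(7)→9·(7−2)≡19=t; o(14)→9·(14−2)≡4=e; b(1)→9·(1−2)≡17=r (all mod 26).

meter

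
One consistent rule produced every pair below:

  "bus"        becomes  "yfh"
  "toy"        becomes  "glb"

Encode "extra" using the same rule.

vcgiz

Each pair mirrors across the alphabet (b↔y, u↔f, s↔h): positions sum to 25. Each letter is replaced by its mirror in the alphabet: a↔z, b↔y, c↔x, and so on (the Atbash cipher).
For extra: e↔v, x↔c, t↔g, r↔i, a↔z.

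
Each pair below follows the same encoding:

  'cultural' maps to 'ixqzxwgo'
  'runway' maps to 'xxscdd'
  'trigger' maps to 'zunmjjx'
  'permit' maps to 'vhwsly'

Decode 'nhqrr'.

hello

It's a Vigenère-style cipher with numeric key [6,3,5]: position i shifts by key[i mod 3].
Undoing it on nhqrr: n−6=h, h−3=e, q−5=l, r−6=l, r−3=o.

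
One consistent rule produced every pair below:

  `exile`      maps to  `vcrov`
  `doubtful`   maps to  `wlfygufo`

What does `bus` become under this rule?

yfh

This is the alphabet-reversal cipher (Atbash): a becomes z, b becomes y, etc.
For bus: b↔y, u↔f, s↔h.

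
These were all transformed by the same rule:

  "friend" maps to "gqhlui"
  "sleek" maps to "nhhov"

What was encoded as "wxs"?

The output letters match the input read backwards, each shifted +3: friend reversed is dneirf. Two steps: reverse the string, then apply a Caesar shift of +3.
Reversing it on wxs: shift back: w−3=t, x−3=u, s−3=p → tup; then reverse → put.

put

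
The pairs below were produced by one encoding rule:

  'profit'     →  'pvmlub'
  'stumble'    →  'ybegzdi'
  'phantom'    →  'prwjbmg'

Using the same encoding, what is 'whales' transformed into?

krwdiy

Treating letters as 0–25, the rule is x ↦ 3x + 22 (mod 26).
For whales: w(22)→3·22+22≡10=k; h(7)→3·7+22≡17=r; a(0)→3·0+22≡22=w; l(11)→3·11+22≡3=d; e(4)→3·4+22≡8=i; s(18)→3·18+22≡24=y (all mod 26).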